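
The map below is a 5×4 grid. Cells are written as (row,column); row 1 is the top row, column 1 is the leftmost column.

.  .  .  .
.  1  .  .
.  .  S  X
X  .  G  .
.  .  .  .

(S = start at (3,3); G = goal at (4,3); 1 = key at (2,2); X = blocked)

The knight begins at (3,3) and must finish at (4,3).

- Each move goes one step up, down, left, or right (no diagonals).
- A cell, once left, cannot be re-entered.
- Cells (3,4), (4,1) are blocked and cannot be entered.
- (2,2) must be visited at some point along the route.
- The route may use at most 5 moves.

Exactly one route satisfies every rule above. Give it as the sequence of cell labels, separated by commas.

The 5-move cap with required stops at (2,2) leaves no slack for detours.
Route from (3,3): up 1 to (2,3), left 1 to (2,2), down 2 to (4,2), right 1 to (4,3) — 5 moves in all.
Check: all required cells visited; 5 ≤ 5 moves.

(3,3), (2,3), (2,2), (3,2), (4,2), (4,3)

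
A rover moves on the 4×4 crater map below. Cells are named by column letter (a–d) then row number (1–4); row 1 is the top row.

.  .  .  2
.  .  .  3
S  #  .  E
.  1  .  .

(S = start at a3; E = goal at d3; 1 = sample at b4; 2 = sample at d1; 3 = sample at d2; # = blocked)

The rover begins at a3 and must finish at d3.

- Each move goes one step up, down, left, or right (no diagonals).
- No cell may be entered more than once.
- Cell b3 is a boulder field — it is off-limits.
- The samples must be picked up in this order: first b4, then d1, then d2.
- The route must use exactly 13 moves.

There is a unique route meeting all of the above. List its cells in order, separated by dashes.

The waypoints must appear in the order b4, d1, d2, with no cell reused.
Route from a3: down 1 to a4, right 2 to c4, up 2 to c2, left 2 to a2, up 1 to a1, right 3 to d1, down 2 to d3 — 13 moves in all.
Check: order respected (1 at step 2, 2 at step 11, 3 at step 12); 13 moves as required.

a3 - a4 - b4 - c4 - c3 - c2 - b2 - a2 - a1 - b1 - c1 - d1 - d2 - d3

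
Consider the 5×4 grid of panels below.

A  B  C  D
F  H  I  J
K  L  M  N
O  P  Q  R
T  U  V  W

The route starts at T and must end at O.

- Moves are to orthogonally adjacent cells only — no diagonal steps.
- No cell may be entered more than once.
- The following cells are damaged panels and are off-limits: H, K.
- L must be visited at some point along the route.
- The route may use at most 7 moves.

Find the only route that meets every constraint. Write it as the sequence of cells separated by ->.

Any route must reach L and still end at O within 7 moves, so the order of the required stops is forced.
Route from T: 2× right (reaching V), 2× up (reaching M), left to L, down to P, left to O — 7 moves in all.
Check: all required cells visited; 7 ≤ 7 moves.

T -> U -> V -> Q -> M -> L -> P -> O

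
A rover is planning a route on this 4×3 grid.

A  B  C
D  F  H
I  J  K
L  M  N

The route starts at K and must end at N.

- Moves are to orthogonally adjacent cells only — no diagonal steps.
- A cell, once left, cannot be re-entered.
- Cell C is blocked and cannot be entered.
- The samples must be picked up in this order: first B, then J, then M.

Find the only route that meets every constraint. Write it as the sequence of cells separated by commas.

K, H, F, B, A, D, I, J, M, N

The waypoints must appear in the order B, J, M, with no cell reused.
Route from K: up to H, left to F, up to B, left to A, 2× down (reaching I), right to J, down to M, right to N — 9 moves in all.
Check: order respected (B at step 3, J at step 7, M at step 8).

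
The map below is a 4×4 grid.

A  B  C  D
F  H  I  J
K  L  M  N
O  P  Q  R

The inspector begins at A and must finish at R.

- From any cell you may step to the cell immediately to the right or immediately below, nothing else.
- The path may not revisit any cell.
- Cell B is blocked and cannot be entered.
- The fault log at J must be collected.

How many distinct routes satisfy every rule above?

1

A right/down-only route from A to R makes exactly 3 down-moves and 3 right-moves in some order.
With no other constraints that would be C(6,3) = 20 routes.
Split at J and multiply the segment counts (each segment already excludes blocked cells): A→J: 1; J→R: 1; product = 1.
That gives 1 route.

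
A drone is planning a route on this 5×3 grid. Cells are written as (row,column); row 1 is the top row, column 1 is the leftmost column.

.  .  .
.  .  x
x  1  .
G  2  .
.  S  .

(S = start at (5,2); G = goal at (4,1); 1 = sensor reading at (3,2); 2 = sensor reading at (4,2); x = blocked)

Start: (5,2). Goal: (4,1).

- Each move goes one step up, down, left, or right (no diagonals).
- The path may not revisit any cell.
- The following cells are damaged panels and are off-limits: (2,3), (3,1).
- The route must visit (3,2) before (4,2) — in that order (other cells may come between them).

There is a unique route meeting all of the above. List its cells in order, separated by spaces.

The waypoints must appear in the order (3,2), (4,2), with no cell reused.
Route from (5,2): right to (5,3), 2× up (reaching (3,3)), left to (3,2), down to (4,2), left to (4,1) — 6 moves in all.
Check: order respected (1 at step 4, 2 at step 5).

(5,2) (5,3) (4,3) (3,3) (3,2) (4,2) (4,1)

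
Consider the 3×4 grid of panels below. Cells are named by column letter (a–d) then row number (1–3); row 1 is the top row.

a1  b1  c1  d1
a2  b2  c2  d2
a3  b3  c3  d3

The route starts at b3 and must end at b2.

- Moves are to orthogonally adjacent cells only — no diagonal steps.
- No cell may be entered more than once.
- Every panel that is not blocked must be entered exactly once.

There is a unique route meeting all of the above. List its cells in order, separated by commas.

b3, a3, a2, a1, b1, c1, d1, d2, d3, c3, c2, b2

Need to visit all 12 open cells exactly once, starting at b3 and ending at b2.
Cell d3 has only two open neighbours (d2 and c3), so the path must pass straight through it: one of those is the cell it's entered from and the other is where it exits.
Route from b3: left 1 to a3, up 2 to a1, right 3 to d1, down 2 to d3, left 1 to c3, up 1 to c2, left 1 to b2 — 11 moves in all.
Check: all 12 open cells covered.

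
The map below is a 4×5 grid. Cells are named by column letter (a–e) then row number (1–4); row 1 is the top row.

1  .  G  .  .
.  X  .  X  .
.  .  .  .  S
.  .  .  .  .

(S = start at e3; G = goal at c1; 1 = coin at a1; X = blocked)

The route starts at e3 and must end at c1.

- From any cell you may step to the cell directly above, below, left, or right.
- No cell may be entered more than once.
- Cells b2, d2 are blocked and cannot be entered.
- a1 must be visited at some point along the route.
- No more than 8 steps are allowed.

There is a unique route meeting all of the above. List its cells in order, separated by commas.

e3, d3, c3, b3, a3, a2, a1, b1, c1

The budget equals the shortest possible length, so every move has to be on a shortest route through the required cells.
Route from e3: 4× left (reaching a3), 2× up (reaching a1), 2× right (reaching c1) — 8 moves in all.
Check: all required cells visited; 8 ≤ 8 moves.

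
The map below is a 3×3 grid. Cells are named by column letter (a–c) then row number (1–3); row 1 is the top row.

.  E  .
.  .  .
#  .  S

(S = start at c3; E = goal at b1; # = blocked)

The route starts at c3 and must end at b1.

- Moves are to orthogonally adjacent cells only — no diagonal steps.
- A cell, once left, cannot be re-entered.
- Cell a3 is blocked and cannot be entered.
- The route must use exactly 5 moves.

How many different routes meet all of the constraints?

Need simple routes of exactly 5 moves from c3 to b1 (Manhattan distance 3, so 1 moves are spent on a detour and 1 undoing it).
Enumerating: c3 c2 b2 a2 a1 b1 | c3 b3 b2 a2 a1 b1 | c3 b3 b2 c2 c1 b1.
That gives 3 routes.

3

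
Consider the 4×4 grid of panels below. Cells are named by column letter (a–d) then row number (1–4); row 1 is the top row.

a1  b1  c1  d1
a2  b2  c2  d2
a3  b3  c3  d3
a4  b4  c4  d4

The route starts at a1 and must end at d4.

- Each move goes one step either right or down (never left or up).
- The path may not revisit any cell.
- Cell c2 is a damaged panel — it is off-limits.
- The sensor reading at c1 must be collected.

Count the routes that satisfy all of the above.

A right/down-only route from a1 to d4 makes exactly 3 down-moves and 3 right-moves in some order.
With no other constraints that would be C(6,3) = 20 routes.
Split at c1 and multiply the segment counts (each segment already excludes blocked cells): a1→c1: 1; c1→d4: 1; product = 1.
That gives 1 route.

1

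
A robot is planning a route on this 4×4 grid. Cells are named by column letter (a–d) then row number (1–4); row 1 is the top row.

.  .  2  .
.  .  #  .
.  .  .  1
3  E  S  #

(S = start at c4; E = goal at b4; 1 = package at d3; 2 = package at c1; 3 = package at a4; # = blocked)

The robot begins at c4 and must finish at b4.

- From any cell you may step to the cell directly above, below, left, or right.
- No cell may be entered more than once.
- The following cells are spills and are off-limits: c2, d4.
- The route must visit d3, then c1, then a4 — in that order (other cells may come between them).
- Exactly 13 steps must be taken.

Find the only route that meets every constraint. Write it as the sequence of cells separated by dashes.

The waypoints must appear in the order d3, c1, a4, with no cell reused.
Route from c4: up 1 to c3, right 1 to d3, up 2 to d1, left 3 to a1, down 1 to a2, right 1 to b2, down 1 to b3, left 1 to a3, down 1 to a4, right 1 to b4 — 13 moves in all.
Check: order respected (1 at step 2, 2 at step 5, 3 at step 12); 13 moves as required.

c4 - c3 - d3 - d2 - d1 - c1 - b1 - a1 - a2 - b2 - b3 - a3 - a4 - b4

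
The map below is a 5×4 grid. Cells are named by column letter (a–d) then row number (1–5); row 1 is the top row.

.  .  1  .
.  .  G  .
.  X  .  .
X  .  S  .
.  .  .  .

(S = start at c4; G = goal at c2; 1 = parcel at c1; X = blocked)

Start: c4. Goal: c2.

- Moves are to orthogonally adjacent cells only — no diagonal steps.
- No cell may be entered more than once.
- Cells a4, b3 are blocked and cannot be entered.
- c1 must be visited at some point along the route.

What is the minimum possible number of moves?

6

Any route passes through c1 somewhere between c4 and c2. Summing Manhattan distances along the two legs (c4 → c1 → c2) gives a lower bound of 3 + 1 = 4 moves.
The shortest route satisfying every rule uses 6 moves: c4 → c3 → d3 → d2 → d1 → c1 → c2.
The no-revisit rule (legs can't share cells) pushes the minimum above the 4-move bound; an exhaustive check rules out every length from 4 to 5, leaving 6 as the minimum.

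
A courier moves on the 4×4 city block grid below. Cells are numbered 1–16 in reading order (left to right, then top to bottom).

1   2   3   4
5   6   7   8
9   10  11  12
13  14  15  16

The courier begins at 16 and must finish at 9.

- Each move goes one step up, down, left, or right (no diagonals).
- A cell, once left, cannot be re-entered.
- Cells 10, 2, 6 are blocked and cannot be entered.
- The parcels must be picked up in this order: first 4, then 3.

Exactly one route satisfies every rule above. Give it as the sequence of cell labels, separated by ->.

16 -> 12 -> 8 -> 4 -> 3 -> 7 -> 11 -> 15 -> 14 -> 13 -> 9

The waypoints must appear in the order 4, 3, with no cell reused.
Route from 16: 3× up (reaching 4), left to 3, 3× down (reaching 15), 2× left (reaching 13), up to 9 — 10 moves in all.
Check: order respected (4 at step 3, 3 at step 4).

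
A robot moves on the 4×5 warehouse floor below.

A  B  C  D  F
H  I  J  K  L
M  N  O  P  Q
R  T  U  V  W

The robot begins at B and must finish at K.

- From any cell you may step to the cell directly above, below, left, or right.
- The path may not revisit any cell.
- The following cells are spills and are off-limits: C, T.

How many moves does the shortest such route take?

3

The Manhattan distance from B to K is |1−2| + |2−4| = 3, so at least 3 moves are needed.
A route of 3 moves achieves this: B → I → J → K.
Since 3 matches the lower bound, it is optimal.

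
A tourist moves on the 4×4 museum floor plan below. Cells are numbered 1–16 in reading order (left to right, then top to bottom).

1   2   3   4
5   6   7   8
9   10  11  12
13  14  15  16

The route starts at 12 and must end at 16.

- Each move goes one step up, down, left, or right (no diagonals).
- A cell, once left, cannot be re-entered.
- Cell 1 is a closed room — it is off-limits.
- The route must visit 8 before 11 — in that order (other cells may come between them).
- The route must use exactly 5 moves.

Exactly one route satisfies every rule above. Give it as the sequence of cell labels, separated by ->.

The waypoints must appear in the order 8, 11, with no cell reused.
Route from 12: up 1 to 8, left 1 to 7, down 2 to 15, right 1 to 16 — 5 moves in all.
Check: order respected (8 at step 1, 11 at step 3); 5 moves as required.

12 -> 8 -> 7 -> 11 -> 15 -> 16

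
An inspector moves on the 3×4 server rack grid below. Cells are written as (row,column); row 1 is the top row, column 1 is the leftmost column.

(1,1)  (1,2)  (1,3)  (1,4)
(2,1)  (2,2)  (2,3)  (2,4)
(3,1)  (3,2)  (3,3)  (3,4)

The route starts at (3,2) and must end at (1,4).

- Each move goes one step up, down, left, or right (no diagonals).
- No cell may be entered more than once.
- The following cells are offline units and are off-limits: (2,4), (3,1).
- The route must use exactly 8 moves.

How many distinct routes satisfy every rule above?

Need simple routes of exactly 8 moves from (3,2) to (1,4) (Manhattan distance 4, so 2 moves are spent on a detour and 2 undoing it).
Enumerating: (3,2) (3,3) (2,3) (2,2) (2,1) (1,1) (1,2) (1,3) (1,4).
That gives 1 route.

1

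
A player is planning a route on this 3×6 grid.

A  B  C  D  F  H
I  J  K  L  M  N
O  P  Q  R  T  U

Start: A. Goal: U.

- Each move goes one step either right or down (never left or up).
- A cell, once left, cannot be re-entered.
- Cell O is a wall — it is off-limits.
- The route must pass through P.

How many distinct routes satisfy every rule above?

A right/down-only route from A to U makes exactly 2 down-moves and 5 right-moves in some order.
With no other constraints that would be C(7,2) = 21 routes.
Split at P and multiply the segment counts (each segment already excludes blocked cells): A→P: 2; P→U: 1; product = 2.
That gives 2 routes.

2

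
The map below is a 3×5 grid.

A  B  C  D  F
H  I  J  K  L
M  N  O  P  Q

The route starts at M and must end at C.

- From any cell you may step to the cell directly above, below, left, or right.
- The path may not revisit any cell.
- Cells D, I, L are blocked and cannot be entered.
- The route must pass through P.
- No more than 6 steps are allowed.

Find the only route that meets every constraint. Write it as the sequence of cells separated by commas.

M, N, O, P, K, J, C

Any route must reach P and still end at C within 6 moves, so the order of the required stops is forced.
Route from M: 3× right (reaching P), up to K, left to J, up to C — 6 moves in all.
Check: all required cells visited; 6 ≤ 6 moves.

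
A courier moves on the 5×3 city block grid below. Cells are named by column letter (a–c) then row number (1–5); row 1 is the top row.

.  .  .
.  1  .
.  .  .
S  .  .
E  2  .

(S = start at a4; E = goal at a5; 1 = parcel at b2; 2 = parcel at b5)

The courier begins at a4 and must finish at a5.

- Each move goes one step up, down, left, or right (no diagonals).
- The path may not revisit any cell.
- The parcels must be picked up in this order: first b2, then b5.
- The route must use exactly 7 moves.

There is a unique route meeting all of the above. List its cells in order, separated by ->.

The waypoints must appear in the order b2, b5, with no cell reused.
Route from a4: 2× up (reaching a2), right to b2, 3× down (reaching b5), left to a5 — 7 moves in all.
Check: order respected (1 at step 3, 2 at step 6); 7 moves as required.

a4 -> a3 -> a2 -> b2 -> b3 -> b4 -> b5 -> a5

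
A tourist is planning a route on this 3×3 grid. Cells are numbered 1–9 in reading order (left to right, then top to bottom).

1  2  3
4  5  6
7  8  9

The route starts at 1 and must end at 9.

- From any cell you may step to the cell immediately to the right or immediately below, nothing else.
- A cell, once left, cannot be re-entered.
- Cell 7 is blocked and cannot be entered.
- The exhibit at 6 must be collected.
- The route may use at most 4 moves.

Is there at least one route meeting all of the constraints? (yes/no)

One route that works: 1 → 4 → 5 → 6 → 9.

yes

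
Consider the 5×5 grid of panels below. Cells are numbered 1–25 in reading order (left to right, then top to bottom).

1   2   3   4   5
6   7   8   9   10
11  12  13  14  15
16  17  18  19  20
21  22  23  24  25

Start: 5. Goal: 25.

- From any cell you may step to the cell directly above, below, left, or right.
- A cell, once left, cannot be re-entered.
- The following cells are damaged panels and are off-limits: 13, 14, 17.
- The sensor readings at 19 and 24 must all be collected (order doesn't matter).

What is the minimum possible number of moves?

6

Any route passes through 19 and 24 in some order between 5 and 25. Summing Manhattan distances along each leg and taking the cheapest ordering (5 → 19 → 24 → 25) gives a lower bound of 4 + 1 + 1 = 6 moves.
A route of 6 moves achieves this: 5 → 10 → 15 → 20 → 19 → 24 → 25.
Since 6 matches the lower bound, it is optimal.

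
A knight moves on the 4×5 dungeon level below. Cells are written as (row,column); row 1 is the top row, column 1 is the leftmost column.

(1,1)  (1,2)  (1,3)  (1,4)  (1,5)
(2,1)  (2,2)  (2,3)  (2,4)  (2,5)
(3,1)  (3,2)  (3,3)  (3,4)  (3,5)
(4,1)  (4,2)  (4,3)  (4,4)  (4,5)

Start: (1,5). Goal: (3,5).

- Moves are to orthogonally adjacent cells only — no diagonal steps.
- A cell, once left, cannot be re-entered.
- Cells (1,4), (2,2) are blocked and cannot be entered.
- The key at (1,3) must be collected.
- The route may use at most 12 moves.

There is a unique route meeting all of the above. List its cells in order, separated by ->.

(1,5) -> (2,5) -> (2,4) -> (2,3) -> (1,3) -> (1,2) -> (1,1) -> (2,1) -> (3,1) -> (3,2) -> (3,3) -> (3,4) -> (3,5)

Any route must reach (1,3) and still end at (3,5) within 12 moves, so the order of the required stops is forced.
Route from (1,5): down 1 to (2,5), left 2 to (2,3), up 1 to (1,3), left 2 to (1,1), down 2 to (3,1), right 4 to (3,5) — 12 moves in all.
Check: all required cells visited; 12 ≤ 12 moves.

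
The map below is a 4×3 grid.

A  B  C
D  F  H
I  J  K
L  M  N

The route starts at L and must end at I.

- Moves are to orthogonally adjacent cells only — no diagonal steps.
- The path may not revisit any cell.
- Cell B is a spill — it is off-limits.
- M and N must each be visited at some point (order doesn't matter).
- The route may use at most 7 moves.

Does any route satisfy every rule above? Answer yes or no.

yes

One route that works: L → M → N → K → J → I.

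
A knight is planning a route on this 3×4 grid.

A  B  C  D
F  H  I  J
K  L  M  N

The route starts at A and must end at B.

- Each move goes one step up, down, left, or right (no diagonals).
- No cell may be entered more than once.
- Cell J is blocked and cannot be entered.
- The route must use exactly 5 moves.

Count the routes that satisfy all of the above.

Need simple routes of exactly 5 moves from A to B (Manhattan distance 1, so 2 moves are spent on a detour and 2 undoing it).
Enumerating: A F K L H B | A F H I C B.
That gives 2 routes.

2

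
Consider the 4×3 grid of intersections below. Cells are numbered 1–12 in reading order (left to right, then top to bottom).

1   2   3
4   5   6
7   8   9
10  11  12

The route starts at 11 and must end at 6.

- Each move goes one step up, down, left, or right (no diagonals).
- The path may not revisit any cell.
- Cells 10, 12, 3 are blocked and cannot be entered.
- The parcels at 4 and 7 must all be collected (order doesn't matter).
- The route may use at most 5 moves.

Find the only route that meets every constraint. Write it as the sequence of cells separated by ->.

The 5-move cap with required stops at 4, 7 leaves no slack for detours.
Route from 11: up 1 to 8, left 1 to 7, up 1 to 4, right 2 to 6 — 5 moves in all.
Check: all required cells visited; 5 ≤ 5 moves.

11 -> 8 -> 7 -> 4 -> 5 -> 6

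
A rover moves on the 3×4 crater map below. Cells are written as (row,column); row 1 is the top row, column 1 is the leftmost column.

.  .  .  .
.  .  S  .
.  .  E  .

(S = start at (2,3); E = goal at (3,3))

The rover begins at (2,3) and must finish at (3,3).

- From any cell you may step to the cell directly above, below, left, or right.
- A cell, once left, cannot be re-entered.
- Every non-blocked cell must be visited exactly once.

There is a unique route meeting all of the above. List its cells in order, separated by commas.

(2,3), (2,2), (3,2), (3,1), (2,1), (1,1), (1,2), (1,3), (1,4), (2,4), (3,4), (3,3)

Need to visit all 12 open cells exactly once, starting at (2,3) and ending at (3,3).
Route from (2,3): left to (2,2), down to (3,2), left to (3,1), 2× up (reaching (1,1)), 3× right (reaching (1,4)), 2× down (reaching (3,4)), left to (3,3) — 11 moves in all.
Check: all 12 open cells covered.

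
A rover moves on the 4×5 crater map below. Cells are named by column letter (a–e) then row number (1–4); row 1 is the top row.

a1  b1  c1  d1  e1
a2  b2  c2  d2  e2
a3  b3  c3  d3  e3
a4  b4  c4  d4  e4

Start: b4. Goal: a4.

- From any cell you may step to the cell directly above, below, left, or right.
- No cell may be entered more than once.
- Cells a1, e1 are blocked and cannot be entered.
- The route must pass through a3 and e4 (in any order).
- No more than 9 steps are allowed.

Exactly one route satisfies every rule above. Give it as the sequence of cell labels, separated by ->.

b4 -> c4 -> d4 -> e4 -> e3 -> d3 -> c3 -> b3 -> a3 -> a4

The budget equals the shortest possible length, so every move has to be on a shortest route through the required cells.
Route from b4: right 3 to e4, up 1 to e3, left 4 to a3, down 1 to a4 — 9 moves in all.
Check: all required cells visited; 9 ≤ 9 moves.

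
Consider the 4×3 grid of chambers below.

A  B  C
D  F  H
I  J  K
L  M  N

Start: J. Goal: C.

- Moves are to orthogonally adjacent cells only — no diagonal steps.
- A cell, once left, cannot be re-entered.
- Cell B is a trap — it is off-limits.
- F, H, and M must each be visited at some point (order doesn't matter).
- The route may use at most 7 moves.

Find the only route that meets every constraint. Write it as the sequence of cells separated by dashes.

J - M - L - I - D - F - H - C

The budget equals the shortest possible length, so every move has to be on a shortest route through the required cells.
Route from J: down to M, left to L, 2× up (reaching D), 2× right (reaching H), up to C — 7 moves in all.
Check: all required cells visited; 7 ≤ 7 moves.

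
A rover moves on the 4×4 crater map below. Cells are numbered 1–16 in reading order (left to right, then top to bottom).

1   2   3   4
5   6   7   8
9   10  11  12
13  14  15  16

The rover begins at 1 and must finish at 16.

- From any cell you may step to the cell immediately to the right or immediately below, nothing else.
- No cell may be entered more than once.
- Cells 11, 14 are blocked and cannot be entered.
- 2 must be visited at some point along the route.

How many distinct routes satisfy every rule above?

3

A right/down-only route from 1 to 16 makes exactly 3 down-moves and 3 right-moves in some order.
With no other constraints that would be C(6,3) = 20 routes.
Split at 2 and multiply the segment counts (each segment already excludes blocked cells): 1→2: 1; 2→16: 3; product = 3.
That gives 3 routes.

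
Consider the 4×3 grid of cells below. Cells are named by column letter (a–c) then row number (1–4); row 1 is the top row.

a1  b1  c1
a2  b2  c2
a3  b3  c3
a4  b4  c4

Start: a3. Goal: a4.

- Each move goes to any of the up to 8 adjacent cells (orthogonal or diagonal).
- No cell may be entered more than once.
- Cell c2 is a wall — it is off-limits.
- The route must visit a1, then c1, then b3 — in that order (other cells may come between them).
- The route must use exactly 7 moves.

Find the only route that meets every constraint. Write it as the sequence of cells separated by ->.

The waypoints must appear in the order a1, c1, b3, with no cell reused.
Route from a3: 2× up (reaching a1), 2× right (reaching c1), down-left to b2, down to b3, down-left to a4 — 7 moves in all.
Check: order respected (a1 at step 2, c1 at step 4, b3 at step 6); 7 moves as required.

a3 -> a2 -> a1 -> b1 -> c1 -> b2 -> b3 -> a4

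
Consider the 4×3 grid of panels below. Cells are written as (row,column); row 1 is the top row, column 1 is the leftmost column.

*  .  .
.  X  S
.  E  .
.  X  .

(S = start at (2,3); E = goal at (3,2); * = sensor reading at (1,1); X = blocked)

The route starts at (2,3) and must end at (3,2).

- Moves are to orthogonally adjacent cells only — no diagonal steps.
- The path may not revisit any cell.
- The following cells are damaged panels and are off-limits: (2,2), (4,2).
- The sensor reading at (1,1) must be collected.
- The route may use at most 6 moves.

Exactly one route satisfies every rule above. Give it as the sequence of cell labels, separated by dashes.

The budget equals the shortest possible length, so every move has to be on a shortest route through the required cells.
Route from (2,3): up to (1,3), 2× left (reaching (1,1)), 2× down (reaching (3,1)), right to (3,2) — 6 moves in all.
Check: all required cells visited; 6 ≤ 6 moves.

(2,3) - (1,3) - (1,2) - (1,1) - (2,1) - (3,1) - (3,2)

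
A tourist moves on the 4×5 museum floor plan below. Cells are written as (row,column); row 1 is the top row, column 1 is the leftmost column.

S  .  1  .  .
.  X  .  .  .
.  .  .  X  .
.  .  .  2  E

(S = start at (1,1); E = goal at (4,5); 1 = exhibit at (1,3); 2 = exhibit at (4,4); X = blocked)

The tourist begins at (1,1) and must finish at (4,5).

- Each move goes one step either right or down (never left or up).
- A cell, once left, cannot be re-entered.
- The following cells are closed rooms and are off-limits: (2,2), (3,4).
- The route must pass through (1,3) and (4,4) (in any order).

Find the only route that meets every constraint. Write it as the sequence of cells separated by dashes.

(1,1) - (1,2) - (1,3) - (2,3) - (3,3) - (4,3) - (4,4) - (4,5)

Moves only go right or down, so the column and row indices never decrease.
Route from (1,1): right 2 to (1,3), down 3 to (4,3), right 2 to (4,5) — 7 moves in all.
Check: all required cells visited.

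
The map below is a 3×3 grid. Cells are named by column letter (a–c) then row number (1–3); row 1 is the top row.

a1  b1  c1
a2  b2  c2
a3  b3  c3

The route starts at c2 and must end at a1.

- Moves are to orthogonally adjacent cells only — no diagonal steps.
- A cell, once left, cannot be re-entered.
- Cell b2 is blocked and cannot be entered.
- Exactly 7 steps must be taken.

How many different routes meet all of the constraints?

Need simple routes of exactly 7 moves from c2 to a1 (Manhattan distance 3, so 2 moves are spent on a detour and 2 undoing it).
No route satisfies every constraint, so the count is 0.

0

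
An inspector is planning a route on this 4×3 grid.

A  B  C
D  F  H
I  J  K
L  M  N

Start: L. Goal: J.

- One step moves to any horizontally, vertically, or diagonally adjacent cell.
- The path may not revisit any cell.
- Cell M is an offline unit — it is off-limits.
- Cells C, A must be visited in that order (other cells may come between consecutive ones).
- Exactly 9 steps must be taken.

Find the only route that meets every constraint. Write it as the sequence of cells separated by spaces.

The waypoints must appear in the order C, A, with no cell reused.
Route from L: up 1 to I, up-right 1 to F, down-right 1 to K, up 2 to C, left 2 to A, down 1 to D, down-right 1 to J — 9 moves in all.
Check: order respected (C at step 5, A at step 7); 9 moves as required.

L I F K H C B A D J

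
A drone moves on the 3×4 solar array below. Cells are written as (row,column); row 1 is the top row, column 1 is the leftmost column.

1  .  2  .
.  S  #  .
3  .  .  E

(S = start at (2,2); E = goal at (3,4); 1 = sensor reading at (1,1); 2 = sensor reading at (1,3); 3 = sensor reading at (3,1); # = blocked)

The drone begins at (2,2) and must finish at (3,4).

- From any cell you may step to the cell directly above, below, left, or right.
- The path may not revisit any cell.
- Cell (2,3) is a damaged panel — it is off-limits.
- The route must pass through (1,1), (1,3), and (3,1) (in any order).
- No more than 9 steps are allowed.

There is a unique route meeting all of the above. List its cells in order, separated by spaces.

Any route must reach (1,1), (1,3), and (3,1) and still end at (3,4) within 9 moves, so the order of the required stops is forced.
Route from (2,2): down 1 to (3,2), left 1 to (3,1), up 2 to (1,1), right 3 to (1,4), down 2 to (3,4) — 9 moves in all.
Check: all required cells visited; 9 ≤ 9 moves.

(2,2) (3,2) (3,1) (2,1) (1,1) (1,2) (1,3) (1,4) (2,4) (3,4)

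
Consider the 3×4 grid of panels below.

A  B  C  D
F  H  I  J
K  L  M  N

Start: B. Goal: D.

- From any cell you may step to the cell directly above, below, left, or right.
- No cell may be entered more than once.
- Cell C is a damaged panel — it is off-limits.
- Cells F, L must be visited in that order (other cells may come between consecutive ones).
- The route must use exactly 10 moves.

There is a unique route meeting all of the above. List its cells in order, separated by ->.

B -> A -> F -> K -> L -> H -> I -> M -> N -> J -> D

The waypoints must appear in the order F, L, with no cell reused.
Route from B: left to A, 2× down (reaching K), right to L, up to H, right to I, down to M, right to N, 2× up (reaching D) — 10 moves in all.
Check: order respected (F at step 2, L at step 4); 10 moves as required.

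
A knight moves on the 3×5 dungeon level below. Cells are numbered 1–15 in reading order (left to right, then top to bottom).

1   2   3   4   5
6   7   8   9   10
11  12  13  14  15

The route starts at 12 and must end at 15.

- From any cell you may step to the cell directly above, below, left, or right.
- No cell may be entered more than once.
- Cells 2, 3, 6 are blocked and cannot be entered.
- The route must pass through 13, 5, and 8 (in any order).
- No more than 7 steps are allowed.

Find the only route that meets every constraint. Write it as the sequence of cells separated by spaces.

12 13 8 9 4 5 10 15

The 7-move cap with required stops at 13, 5, 8 leaves no slack for detours.
Route from 12: right to 13, up to 8, right to 9, up to 4, right to 5, 2× down (reaching 15) — 7 moves in all.
Check: all required cells visited; 7 ≤ 7 moves.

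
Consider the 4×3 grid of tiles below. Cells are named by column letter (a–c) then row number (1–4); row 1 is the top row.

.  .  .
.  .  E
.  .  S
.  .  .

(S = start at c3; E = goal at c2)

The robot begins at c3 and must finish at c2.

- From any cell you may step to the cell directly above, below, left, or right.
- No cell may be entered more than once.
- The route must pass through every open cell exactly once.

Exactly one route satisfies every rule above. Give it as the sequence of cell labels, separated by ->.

Need to visit all 12 open cells exactly once, starting at c3 and ending at c2.
Cell a1 has only two open neighbours (a2 and b1), so the path must pass straight through it: one of those is the cell it's entered from and the other is where it exits.
Route from c3: down to c4, 2× left (reaching a4), up to a3, right to b3, up to b2, left to a2, up to a1, 2× right (reaching c1), down to c2 — 11 moves in all.
Check: all 12 open cells covered.

c3 -> c4 -> b4 -> a4 -> a3 -> b3 -> b2 -> a2 -> a1 -> b1 -> c1 -> c2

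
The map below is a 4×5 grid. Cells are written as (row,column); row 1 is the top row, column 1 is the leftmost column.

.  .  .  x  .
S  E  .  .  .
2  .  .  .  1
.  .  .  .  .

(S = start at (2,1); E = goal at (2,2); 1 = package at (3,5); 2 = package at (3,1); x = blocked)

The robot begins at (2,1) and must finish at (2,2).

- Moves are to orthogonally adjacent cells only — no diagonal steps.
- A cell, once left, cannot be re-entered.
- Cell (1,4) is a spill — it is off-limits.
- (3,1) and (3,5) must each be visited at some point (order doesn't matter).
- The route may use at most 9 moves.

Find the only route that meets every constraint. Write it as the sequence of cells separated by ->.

(2,1) -> (3,1) -> (3,2) -> (3,3) -> (3,4) -> (3,5) -> (2,5) -> (2,4) -> (2,3) -> (2,2)

The 9-move cap with required stops at (3,1), (3,5) leaves no slack for detours.
Route from (2,1): down to (3,1), 4× right (reaching (3,5)), up to (2,5), 3× left (reaching (2,2)) — 9 moves in all.
Check: all required cells visited; 9 ≤ 9 moves.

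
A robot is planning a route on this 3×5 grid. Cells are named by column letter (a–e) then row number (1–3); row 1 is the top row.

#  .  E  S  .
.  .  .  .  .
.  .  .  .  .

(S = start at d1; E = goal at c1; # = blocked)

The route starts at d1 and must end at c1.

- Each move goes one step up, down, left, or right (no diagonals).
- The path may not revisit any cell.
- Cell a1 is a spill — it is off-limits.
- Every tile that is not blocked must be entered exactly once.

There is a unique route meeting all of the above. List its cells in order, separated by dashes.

Need to visit all 14 open cells exactly once, starting at d1 and ending at c1.
Cell e3 has only two open neighbours (e2 and d3), so the path must pass straight through it: one of those is the cell it's entered from and the other is where it exits.
Route from d1: right to e1, 2× down (reaching e3), left to d3, up to d2, left to c2, down to c3, 2× left (reaching a3), up to a2, right to b2, up to b1, right to c1 — 13 moves in all.
Check: all 14 open cells covered.

d1 - e1 - e2 - e3 - d3 - d2 - c2 - c3 - b3 - a3 - a2 - b2 - b1 - c1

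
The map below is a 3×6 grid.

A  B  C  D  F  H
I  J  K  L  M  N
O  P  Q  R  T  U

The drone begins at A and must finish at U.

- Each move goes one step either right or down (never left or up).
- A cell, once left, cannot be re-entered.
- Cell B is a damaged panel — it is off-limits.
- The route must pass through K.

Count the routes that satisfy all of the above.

4

A right/down-only route from A to U makes exactly 2 down-moves and 5 right-moves in some order.
With no other constraints that would be C(7,2) = 21 routes.
Split at K and multiply the segment counts (each segment already excludes blocked cells): A→K: 1; K→U: 4; product = 4.
That gives 4 routes.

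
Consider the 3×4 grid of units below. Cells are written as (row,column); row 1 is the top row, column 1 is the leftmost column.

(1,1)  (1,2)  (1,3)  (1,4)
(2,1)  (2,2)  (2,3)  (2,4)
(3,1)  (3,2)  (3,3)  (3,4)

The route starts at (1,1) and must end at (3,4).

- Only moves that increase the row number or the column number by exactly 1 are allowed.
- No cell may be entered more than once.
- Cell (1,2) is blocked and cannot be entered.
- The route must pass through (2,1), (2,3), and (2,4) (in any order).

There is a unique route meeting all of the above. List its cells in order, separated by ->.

Moves only go right or down, so the column and row indices never decrease.
Route from (1,1): down 1 to (2,1), right 3 to (2,4), down 1 to (3,4) — 5 moves in all.
Check: all required cells visited.

(1,1) -> (2,1) -> (2,2) -> (2,3) -> (2,4) -> (3,4)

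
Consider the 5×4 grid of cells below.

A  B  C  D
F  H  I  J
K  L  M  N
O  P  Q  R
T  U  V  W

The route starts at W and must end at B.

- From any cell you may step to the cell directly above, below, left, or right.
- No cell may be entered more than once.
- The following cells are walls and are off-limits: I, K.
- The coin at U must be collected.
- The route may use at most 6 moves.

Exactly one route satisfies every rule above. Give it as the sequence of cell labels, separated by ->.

The budget equals the shortest possible length, so every move has to be on a shortest route through the required cells.
Route from W: left 2 to U, up 4 to B — 6 moves in all.
Check: all required cells visited; 6 ≤ 6 moves.

W -> V -> U -> P -> L -> H -> B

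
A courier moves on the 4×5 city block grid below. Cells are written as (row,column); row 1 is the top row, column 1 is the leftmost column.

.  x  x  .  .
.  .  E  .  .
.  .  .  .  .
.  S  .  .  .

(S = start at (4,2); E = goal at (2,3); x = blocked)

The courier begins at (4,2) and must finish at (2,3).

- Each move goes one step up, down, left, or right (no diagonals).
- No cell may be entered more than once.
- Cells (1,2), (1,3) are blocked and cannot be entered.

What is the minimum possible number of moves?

The Manhattan distance from (4,2) to (2,3) is |4−2| + |2−3| = 3, so at least 3 moves are needed.
A route of 3 moves achieves this: (4,2) → (3,2) → (2,2) → (2,3).
Since 3 matches the lower bound, it is optimal.

3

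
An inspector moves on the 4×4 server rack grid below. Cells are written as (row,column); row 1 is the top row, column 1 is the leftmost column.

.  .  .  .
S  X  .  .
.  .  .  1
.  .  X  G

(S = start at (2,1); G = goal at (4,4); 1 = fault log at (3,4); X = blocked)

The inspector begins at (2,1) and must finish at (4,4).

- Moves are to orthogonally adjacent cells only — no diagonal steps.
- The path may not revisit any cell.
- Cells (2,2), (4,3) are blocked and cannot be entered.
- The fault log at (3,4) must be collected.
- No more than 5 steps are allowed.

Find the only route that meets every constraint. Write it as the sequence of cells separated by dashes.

Any route must reach (3,4) and still end at (4,4) within 5 moves, so the order of the required stops is forced.
Route from (2,1): down to (3,1), 3× right (reaching (3,4)), down to (4,4) — 5 moves in all.
Check: all required cells visited; 5 ≤ 5 moves.

(2,1) - (3,1) - (3,2) - (3,3) - (3,4) - (4,4)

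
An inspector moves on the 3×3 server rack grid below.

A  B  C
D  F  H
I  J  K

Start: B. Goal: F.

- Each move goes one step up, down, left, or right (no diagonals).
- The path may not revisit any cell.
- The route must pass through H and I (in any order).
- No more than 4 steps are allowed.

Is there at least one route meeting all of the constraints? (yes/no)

no

Even ignoring the no-revisit rule, getting from B to F, taking the cheapest ordering B → H → I → F needs at least 2 + 3 + 2 = 7 moves (Manhattan distance per leg), which exceeds the 4-move limit.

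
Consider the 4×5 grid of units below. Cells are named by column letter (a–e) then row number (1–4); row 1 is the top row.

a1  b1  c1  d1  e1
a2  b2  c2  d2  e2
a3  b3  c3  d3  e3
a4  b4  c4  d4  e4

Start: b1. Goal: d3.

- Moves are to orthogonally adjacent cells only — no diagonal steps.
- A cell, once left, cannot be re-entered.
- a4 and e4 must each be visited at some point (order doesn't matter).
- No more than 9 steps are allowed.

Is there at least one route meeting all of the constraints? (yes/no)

Even ignoring the no-revisit rule, getting from b1 to d3, taking the cheapest ordering b1 → a4 → e4 → d3 needs at least 4 + 4 + 2 = 10 moves (Manhattan distance per leg), which exceeds the 9-move limit.

no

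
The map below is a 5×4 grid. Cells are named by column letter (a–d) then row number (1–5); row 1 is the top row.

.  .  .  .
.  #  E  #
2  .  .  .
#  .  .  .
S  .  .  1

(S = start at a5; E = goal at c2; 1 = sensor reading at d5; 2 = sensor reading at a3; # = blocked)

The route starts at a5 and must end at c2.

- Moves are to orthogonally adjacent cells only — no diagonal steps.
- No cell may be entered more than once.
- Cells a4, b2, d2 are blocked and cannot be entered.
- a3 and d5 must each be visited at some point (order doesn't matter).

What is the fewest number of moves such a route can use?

Any route passes through a3 and d5 in some order between a5 and c2. Summing Manhattan distances along each leg and taking the cheapest ordering (a5 → d5 → a3 → c2) gives a lower bound of 3 + 5 + 3 = 11 moves.
The shortest route satisfying every rule uses 13 moves: a5 → b5 → c5 → d5 → d4 → d3 → c3 → b3 → a3 → a2 → a1 → b1 → c1 → c2.
The no-revisit rule (legs can't share cells) pushes the minimum above the 11-move bound; an exhaustive check rules out every length from 11 to 12, leaving 13 as the minimum.

13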